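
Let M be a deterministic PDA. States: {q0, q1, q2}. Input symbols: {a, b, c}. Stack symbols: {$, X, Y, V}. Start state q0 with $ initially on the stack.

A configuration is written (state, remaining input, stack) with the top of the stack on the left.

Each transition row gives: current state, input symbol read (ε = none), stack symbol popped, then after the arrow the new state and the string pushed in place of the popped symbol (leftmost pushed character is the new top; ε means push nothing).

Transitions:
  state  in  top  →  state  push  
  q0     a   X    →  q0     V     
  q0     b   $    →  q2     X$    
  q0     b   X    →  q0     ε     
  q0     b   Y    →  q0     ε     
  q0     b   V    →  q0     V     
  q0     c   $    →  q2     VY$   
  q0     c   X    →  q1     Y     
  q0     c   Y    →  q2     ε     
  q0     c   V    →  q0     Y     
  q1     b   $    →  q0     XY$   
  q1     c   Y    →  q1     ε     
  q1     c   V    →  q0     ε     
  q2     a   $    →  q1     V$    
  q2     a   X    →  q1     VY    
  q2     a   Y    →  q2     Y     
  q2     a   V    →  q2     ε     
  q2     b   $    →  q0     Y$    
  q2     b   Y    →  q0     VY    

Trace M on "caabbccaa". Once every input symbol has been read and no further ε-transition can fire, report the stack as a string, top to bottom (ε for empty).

(q0, caabbccaa, $)
  read c, top $: go to q2, push VY$ → (q2, aabbccaa, VY$)
  read a, top V: go to q2, push ε → (q2, abbccaa, Y$)
  read a, top Y: go to q2, push Y → (q2, bbccaa, Y$)
  read b, top Y: go to q0, push VY → (q0, bccaa, VY$)
  read b, top V: go to q0, push V → (q0, ccaa, VY$)
  read c, top V: go to q0, push Y → (q0, caa, YY$)
  read c, top Y: go to q2, push ε → (q2, aa, Y$)
  read a, top Y: go to q2, push Y → (q2, a, Y$)
  read a, top Y: go to q2, push Y → (q2, ε, Y$)
All input consumed in state q2 with stack Y$.

Y$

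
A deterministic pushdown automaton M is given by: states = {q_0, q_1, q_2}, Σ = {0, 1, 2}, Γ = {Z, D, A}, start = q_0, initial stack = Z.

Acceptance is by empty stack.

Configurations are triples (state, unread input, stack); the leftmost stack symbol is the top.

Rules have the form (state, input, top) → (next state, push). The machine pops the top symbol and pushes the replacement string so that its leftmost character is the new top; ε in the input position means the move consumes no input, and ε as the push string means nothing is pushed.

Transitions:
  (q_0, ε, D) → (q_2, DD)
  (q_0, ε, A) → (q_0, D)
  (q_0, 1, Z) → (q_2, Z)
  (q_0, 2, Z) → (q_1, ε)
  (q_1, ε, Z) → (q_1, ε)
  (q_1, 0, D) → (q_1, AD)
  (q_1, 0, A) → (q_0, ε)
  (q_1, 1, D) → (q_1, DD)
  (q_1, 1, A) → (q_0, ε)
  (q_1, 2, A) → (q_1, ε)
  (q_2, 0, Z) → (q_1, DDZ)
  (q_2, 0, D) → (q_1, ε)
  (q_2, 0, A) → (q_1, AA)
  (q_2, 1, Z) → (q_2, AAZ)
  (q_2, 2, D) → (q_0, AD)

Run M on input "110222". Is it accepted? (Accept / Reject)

(q_0, 110222, Z)
  read 1, top Z: go to q_2, push Z → (q_2, 10222, Z)
  read 1, top Z: go to q_2, push AAZ → (q_2, 0222, AAZ)
  read 0, top A: go to q_1, push AA → (q_1, 222, AAAZ)
  read 2, top A: go to q_1, push ε → (q_1, 22, AAZ)
  read 2, top A: go to q_1, push ε → (q_1, 2, AZ)
  read 2, top A: go to q_1, push ε → (q_1, ε, Z)
  ε-move, top Z: go to q_1, push ε → (q_1, ε, ε)
All input consumed and the stack is empty.

Accept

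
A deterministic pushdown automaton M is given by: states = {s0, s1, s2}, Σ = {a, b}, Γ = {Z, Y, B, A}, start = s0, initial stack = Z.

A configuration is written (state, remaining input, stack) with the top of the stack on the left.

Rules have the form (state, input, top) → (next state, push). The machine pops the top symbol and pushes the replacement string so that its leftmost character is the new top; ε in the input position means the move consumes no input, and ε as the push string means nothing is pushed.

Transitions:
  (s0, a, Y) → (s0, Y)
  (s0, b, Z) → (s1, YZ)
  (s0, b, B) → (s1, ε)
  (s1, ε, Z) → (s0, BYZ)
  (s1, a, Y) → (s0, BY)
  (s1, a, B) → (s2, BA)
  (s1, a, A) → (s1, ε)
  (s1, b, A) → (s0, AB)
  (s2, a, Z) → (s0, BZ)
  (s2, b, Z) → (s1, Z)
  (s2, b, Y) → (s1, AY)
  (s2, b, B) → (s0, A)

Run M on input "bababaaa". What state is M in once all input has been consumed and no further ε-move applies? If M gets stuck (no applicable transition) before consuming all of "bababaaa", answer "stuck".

(s0, bababaaa, Z) ⊢ (s1, ababaaa, YZ) ⊢ (s0, babaaa, BYZ) ⊢ (s1, abaaa, YZ) ⊢ (s0, baaa, BYZ) ⊢ (s1, aaa, YZ) ⊢ (s0, aa, BYZ)
No transition for (s0, a, top B); M blocks with input aa remaining.

stuck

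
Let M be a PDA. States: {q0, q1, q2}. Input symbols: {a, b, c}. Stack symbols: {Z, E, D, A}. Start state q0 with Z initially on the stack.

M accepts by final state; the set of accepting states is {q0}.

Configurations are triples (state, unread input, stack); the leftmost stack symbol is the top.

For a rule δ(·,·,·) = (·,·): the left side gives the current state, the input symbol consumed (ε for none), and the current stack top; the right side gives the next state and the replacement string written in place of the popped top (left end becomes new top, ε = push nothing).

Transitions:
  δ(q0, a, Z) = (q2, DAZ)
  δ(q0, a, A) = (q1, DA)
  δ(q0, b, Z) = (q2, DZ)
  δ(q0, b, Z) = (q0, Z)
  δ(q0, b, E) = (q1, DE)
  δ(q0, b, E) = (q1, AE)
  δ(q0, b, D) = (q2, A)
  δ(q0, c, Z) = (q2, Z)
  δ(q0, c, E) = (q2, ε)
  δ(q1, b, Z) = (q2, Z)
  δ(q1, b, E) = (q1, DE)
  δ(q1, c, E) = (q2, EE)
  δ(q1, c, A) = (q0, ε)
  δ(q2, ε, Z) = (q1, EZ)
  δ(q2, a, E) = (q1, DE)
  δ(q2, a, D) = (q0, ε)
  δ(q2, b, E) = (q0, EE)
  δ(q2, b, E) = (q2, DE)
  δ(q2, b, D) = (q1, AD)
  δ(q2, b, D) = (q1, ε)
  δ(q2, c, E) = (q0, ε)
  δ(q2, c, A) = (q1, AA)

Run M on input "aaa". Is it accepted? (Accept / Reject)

No computation consumes all input and reaches a final state.

Reject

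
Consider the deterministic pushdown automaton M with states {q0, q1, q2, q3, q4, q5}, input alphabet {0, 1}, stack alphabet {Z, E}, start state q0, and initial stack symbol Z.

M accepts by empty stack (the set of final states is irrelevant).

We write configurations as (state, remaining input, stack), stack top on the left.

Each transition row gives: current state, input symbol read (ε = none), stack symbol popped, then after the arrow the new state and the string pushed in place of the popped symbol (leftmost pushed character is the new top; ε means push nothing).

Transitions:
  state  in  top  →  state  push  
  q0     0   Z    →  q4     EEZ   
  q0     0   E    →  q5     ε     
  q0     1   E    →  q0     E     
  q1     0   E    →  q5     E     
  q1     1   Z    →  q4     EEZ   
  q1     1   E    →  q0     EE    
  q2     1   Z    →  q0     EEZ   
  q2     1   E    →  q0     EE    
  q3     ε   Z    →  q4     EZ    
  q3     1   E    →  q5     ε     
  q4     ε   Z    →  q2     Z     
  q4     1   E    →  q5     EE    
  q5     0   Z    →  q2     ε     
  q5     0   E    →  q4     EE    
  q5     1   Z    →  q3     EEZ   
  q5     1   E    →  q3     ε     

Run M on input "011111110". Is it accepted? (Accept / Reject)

Accept

(q0, 011111110, Z) ⊢ (q4, 11111110, EEZ) ⊢ (q5, 1111110, EEEZ) ⊢ (q3, 111110, EEZ) ⊢ (q5, 11110, EZ) ⊢ (q3, 1110, Z) ⊢ (q4, 1110, EZ) ⊢ (q5, 110, EEZ) ⊢ (q3, 10, EZ) ⊢ (q5, 0, Z) ⊢ (q2, ε, ε)
All input consumed and the stack is empty.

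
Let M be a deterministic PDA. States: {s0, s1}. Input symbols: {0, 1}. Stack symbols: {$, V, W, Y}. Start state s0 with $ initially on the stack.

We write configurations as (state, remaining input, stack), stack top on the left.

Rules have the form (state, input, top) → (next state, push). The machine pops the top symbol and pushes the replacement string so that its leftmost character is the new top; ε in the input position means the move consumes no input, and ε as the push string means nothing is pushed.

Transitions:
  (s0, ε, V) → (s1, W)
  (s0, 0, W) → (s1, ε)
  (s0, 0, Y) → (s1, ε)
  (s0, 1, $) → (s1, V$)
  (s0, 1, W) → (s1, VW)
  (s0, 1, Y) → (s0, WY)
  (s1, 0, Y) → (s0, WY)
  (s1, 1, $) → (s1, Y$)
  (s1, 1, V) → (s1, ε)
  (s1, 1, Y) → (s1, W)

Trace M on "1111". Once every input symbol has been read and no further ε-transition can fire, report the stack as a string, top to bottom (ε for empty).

W$

(s0, 1111, $)
  read 1, top $: go to s1, push V$ → (s1, 111, V$)
  read 1, top V: go to s1, push ε → (s1, 11, $)
  read 1, top $: go to s1, push Y$ → (s1, 1, Y$)
  read 1, top Y: go to s1, push W → (s1, ε, W$)
All input consumed in state s1 with stack W$.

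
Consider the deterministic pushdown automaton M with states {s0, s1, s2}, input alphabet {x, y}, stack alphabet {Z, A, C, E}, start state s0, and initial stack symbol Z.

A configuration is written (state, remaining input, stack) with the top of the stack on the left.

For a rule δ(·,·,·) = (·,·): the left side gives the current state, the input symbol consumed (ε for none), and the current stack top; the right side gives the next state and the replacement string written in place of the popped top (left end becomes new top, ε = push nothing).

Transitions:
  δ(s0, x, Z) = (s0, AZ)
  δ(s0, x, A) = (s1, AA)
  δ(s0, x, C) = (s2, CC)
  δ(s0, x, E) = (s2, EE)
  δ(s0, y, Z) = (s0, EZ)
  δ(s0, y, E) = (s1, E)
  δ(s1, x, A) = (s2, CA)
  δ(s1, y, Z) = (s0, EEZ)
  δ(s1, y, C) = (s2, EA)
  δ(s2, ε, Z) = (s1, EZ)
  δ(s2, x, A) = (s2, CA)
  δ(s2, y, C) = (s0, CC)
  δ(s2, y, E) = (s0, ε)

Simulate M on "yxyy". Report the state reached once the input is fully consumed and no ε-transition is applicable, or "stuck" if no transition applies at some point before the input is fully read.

(s0, yxyy, Z)
  read y, top Z: go to s0, push EZ → (s0, xyy, EZ)
  read x, top E: go to s2, push EE → (s2, yy, EEZ)
  read y, top E: go to s0, push ε → (s0, y, EZ)
  read y, top E: go to s1, push E → (s1, ε, EZ)
All input consumed; M is in state s1.

s1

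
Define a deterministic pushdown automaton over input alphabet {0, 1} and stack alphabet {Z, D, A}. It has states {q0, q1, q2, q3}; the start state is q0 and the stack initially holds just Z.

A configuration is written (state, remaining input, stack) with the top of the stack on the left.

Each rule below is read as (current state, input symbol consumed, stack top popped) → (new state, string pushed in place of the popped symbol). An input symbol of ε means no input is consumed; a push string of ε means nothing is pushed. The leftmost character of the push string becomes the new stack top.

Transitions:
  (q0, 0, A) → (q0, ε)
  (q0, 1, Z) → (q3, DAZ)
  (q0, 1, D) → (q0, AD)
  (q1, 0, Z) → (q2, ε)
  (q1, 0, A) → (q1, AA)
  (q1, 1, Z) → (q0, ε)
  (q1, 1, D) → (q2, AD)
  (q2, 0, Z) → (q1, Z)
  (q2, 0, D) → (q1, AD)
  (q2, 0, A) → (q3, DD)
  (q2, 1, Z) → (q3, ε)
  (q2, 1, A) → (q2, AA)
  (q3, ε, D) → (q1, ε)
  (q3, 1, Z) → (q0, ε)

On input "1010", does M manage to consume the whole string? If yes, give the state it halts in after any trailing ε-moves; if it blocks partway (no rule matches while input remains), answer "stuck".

(q0, 1010, Z) ⊢ (q3, 010, DAZ) ⊢ (q1, 010, AZ) ⊢ (q1, 10, AAZ)
No transition for (q1, 1, top A); M blocks with input 10 remaining.

stuck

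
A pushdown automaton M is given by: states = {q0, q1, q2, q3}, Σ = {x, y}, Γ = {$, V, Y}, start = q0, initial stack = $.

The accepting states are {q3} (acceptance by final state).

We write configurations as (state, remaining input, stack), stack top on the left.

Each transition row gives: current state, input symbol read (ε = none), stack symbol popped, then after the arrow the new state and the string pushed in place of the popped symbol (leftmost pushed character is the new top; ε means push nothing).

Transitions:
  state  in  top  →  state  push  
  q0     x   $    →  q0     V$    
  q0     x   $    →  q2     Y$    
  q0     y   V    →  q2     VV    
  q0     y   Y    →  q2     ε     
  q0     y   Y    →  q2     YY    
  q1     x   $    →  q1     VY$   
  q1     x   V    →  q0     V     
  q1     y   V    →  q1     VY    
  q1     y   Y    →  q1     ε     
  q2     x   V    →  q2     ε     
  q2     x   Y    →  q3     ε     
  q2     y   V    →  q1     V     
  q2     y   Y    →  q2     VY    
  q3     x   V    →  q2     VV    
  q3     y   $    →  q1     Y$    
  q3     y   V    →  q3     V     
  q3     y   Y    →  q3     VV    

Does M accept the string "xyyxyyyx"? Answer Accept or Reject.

Reject

No computation consumes all input and reaches a final state.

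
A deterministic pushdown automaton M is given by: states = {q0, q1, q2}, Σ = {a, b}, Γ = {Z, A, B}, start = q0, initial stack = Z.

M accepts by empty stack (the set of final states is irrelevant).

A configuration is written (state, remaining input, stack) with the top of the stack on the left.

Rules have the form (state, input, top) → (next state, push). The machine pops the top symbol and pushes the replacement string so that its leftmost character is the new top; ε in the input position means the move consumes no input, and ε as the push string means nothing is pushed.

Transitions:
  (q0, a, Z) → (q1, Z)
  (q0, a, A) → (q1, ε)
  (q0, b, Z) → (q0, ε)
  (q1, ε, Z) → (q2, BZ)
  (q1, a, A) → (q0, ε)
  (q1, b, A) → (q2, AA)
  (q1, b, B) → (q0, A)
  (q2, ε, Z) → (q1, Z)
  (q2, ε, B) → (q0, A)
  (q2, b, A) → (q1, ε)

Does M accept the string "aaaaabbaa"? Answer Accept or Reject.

Reject

(q0, aaaaabbaa, Z)
  read a, top Z: go to q1, push Z → (q1, aaaabbaa, Z)
  ε-move, top Z: go to q2, push BZ → (q2, aaaabbaa, BZ)
  ε-move, top B: go to q0, push A → (q0, aaaabbaa, AZ)
  read a, top A: go to q1, push ε → (q1, aaabbaa, Z)
  ε-move, top Z: go to q2, push BZ → (q2, aaabbaa, BZ)
  ε-move, top B: go to q0, push A → (q0, aaabbaa, AZ)
  read a, top A: go to q1, push ε → (q1, aabbaa, Z)
  ε-move, top Z: go to q2, push BZ → (q2, aabbaa, BZ)
  ε-move, top B: go to q0, push A → (q0, aabbaa, AZ)
  read a, top A: go to q1, push ε → (q1, abbaa, Z)
  ε-move, top Z: go to q2, push BZ → (q2, abbaa, BZ)
  ε-move, top B: go to q0, push A → (q0, abbaa, AZ)
  read a, top A: go to q1, push ε → (q1, bbaa, Z)
  ε-move, top Z: go to q2, push BZ → (q2, bbaa, BZ)
  ε-move, top B: go to q0, push A → (q0, bbaa, AZ)
No transition applies at (q0, bbaa, AZ); input not fully consumed.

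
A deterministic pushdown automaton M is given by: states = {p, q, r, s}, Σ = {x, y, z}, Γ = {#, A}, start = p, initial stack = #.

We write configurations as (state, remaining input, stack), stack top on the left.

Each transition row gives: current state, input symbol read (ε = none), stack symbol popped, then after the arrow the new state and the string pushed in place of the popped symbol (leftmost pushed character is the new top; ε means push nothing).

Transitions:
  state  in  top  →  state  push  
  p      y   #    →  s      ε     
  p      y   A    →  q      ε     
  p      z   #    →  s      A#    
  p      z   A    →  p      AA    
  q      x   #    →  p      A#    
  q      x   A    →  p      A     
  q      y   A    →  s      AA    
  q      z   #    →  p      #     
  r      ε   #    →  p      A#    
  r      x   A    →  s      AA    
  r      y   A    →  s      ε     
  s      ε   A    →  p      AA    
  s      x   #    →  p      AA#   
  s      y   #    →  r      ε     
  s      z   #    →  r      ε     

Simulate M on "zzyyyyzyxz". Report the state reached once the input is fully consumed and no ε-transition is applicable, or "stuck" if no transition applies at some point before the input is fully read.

p

(p, zzyyyyzyxz, #) ⊢ (s, zyyyyzyxz, A#) ⊢ (p, zyyyyzyxz, AA#) ⊢ (p, yyyyzyxz, AAA#) ⊢ (q, yyyzyxz, AA#) ⊢ (s, yyzyxz, AAA#) ⊢ (p, yyzyxz, AAAA#) ⊢ (q, yzyxz, AAA#) ⊢ (s, zyxz, AAAA#) ⊢ (p, zyxz, AAAAA#) ⊢ (p, yxz, AAAAAA#) ⊢ (q, xz, AAAAA#) ⊢ (p, z, AAAAA#) ⊢ (p, ε, AAAAAA#)
All input consumed; M is in state p.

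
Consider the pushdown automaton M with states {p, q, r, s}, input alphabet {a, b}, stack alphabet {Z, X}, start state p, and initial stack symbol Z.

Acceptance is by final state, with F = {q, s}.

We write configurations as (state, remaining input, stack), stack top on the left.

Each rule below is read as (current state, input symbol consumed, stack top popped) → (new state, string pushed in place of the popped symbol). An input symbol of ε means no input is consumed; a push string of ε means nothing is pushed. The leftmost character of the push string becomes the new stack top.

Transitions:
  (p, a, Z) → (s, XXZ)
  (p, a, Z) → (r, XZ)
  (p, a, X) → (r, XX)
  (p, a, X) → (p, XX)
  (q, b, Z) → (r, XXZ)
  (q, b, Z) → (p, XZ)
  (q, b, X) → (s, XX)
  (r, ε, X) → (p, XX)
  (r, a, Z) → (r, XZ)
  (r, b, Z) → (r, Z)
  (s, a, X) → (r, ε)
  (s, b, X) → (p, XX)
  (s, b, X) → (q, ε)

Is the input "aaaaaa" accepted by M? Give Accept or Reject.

No computation consumes all input and reaches a final state.

Reject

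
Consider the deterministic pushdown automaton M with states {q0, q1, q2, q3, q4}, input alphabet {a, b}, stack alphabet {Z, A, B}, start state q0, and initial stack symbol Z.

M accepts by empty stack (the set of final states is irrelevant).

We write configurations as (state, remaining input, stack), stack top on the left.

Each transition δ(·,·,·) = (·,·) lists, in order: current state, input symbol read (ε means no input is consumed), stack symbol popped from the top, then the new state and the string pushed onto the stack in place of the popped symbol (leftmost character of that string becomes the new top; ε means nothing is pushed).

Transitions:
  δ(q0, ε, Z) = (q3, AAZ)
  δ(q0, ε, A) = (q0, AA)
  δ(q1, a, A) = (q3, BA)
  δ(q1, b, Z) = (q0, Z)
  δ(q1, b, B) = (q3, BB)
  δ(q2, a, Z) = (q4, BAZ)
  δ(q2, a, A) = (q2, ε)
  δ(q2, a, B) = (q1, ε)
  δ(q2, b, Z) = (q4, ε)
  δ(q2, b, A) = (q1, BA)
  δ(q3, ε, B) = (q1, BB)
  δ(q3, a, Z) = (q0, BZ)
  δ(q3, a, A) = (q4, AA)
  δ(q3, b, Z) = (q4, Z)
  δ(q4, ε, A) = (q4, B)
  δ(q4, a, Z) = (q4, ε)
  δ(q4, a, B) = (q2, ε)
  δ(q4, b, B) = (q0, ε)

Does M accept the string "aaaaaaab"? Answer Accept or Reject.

Accept

(q0, aaaaaaab, Z)
  ε-move, top Z: go to q3, push AAZ → (q3, aaaaaaab, AAZ)
  read a, top A: go to q4, push AA → (q4, aaaaaab, AAAZ)
  ε-move, top A: go to q4, push B → (q4, aaaaaab, BAAZ)
  read a, top B: go to q2, push ε → (q2, aaaaab, AAZ)
  read a, top A: go to q2, push ε → (q2, aaaab, AZ)
  read a, top A: go to q2, push ε → (q2, aaab, Z)
  read a, top Z: go to q4, push BAZ → (q4, aab, BAZ)
  read a, top B: go to q2, push ε → (q2, ab, AZ)
  read a, top A: go to q2, push ε → (q2, b, Z)
  read b, top Z: go to q4, push ε → (q4, ε, ε)
All input consumed and the stack is empty.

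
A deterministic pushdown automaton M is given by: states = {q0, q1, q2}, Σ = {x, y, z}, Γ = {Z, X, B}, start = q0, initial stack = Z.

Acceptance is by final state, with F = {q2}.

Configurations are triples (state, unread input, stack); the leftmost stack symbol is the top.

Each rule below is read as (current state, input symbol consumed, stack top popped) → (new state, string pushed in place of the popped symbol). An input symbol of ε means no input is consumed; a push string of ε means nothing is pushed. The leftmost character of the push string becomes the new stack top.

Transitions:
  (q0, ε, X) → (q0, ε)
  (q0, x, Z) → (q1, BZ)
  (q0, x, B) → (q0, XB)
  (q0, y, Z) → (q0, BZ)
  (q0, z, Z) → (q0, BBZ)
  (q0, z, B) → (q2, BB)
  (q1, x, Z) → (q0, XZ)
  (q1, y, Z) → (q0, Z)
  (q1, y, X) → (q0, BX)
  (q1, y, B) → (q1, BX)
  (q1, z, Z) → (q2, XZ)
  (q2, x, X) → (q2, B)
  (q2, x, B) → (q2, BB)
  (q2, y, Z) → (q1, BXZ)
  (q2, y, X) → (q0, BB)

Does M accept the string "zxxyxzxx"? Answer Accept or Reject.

(q0, zxxyxzxx, Z)
  read z, top Z: go to q0, push BBZ → (q0, xxyxzxx, BBZ)
  read x, top B: go to q0, push XB → (q0, xyxzxx, XBBZ)
  ε-move, top X: go to q0, push ε → (q0, xyxzxx, BBZ)
  read x, top B: go to q0, push XB → (q0, yxzxx, XBBZ)
  ε-move, top X: go to q0, push ε → (q0, yxzxx, BBZ)
No transition applies at (q0, yxzxx, BBZ); input not fully consumed.

Reject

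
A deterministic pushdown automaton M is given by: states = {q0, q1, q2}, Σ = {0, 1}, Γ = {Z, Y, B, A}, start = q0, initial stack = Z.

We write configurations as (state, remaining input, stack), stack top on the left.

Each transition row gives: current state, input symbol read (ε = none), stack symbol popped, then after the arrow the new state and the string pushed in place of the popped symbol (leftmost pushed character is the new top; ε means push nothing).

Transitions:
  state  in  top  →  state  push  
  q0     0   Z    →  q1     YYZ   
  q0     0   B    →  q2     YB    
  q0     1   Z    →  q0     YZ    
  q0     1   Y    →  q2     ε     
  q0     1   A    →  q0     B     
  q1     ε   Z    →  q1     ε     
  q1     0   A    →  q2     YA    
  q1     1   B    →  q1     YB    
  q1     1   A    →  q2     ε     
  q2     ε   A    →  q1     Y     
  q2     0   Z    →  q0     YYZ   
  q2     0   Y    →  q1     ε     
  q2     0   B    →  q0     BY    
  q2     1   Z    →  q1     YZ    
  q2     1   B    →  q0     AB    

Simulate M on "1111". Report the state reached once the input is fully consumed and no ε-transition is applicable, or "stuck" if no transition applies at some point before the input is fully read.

stuck

(q0, 1111, Z) ⊢ (q0, 111, YZ) ⊢ (q2, 11, Z) ⊢ (q1, 1, YZ)
No transition for (q1, 1, top Y); M blocks with input 1 remaining.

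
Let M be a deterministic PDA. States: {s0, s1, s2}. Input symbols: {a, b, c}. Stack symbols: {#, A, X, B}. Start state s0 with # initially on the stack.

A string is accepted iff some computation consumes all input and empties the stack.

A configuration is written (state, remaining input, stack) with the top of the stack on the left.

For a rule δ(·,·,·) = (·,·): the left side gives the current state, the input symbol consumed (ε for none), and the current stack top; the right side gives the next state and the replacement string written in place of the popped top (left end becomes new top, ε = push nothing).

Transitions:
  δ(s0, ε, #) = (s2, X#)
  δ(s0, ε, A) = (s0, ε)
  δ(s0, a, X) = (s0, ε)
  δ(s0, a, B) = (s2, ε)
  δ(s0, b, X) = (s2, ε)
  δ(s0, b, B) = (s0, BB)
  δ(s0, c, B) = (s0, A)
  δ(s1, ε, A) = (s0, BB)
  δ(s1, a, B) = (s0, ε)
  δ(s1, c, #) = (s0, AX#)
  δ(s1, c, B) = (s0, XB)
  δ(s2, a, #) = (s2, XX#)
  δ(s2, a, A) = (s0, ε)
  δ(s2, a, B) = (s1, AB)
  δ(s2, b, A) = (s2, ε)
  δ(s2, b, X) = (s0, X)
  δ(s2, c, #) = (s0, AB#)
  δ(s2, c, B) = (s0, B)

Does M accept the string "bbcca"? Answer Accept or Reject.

Reject

(s0, bbcca, #) ⊢ (s2, bbcca, X#) ⊢ (s0, bcca, X#) ⊢ (s2, cca, #) ⊢ (s0, ca, AB#) ⊢ (s0, ca, B#) ⊢ (s0, a, A#) ⊢ (s0, a, #) ⊢ (s2, a, X#)
No transition applies at (s2, a, X#); input not fully consumed.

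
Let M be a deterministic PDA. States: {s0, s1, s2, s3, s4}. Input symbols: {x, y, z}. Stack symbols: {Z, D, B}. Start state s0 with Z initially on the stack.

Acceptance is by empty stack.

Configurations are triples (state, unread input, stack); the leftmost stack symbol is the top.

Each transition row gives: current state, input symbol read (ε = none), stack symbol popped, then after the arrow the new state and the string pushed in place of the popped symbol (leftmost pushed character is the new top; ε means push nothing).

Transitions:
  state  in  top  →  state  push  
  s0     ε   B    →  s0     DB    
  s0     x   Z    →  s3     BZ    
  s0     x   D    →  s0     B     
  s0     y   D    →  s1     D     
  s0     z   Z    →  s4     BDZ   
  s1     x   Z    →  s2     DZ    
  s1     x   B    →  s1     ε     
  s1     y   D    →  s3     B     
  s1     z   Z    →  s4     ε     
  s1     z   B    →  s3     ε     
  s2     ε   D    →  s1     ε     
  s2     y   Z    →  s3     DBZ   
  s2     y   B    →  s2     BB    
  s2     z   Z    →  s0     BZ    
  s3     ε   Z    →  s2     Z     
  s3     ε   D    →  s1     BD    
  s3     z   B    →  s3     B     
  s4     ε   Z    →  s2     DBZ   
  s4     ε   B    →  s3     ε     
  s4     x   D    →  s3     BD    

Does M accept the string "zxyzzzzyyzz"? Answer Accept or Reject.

Reject

(s0, zxyzzzzyyzz, Z)
  read z, top Z: go to s4, push BDZ → (s4, xyzzzzyyzz, BDZ)
  ε-move, top B: go to s3, push ε → (s3, xyzzzzyyzz, DZ)
  ε-move, top D: go to s1, push BD → (s1, xyzzzzyyzz, BDZ)
  read x, top B: go to s1, push ε → (s1, yzzzzyyzz, DZ)
  read y, top D: go to s3, push B → (s3, zzzzyyzz, BZ)
  read z, top B: go to s3, push B → (s3, zzzyyzz, BZ)
  read z, top B: go to s3, push B → (s3, zzyyzz, BZ)
  read z, top B: go to s3, push B → (s3, zyyzz, BZ)
  read z, top B: go to s3, push B → (s3, yyzz, BZ)
No transition applies at (s3, yyzz, BZ); input not fully consumed.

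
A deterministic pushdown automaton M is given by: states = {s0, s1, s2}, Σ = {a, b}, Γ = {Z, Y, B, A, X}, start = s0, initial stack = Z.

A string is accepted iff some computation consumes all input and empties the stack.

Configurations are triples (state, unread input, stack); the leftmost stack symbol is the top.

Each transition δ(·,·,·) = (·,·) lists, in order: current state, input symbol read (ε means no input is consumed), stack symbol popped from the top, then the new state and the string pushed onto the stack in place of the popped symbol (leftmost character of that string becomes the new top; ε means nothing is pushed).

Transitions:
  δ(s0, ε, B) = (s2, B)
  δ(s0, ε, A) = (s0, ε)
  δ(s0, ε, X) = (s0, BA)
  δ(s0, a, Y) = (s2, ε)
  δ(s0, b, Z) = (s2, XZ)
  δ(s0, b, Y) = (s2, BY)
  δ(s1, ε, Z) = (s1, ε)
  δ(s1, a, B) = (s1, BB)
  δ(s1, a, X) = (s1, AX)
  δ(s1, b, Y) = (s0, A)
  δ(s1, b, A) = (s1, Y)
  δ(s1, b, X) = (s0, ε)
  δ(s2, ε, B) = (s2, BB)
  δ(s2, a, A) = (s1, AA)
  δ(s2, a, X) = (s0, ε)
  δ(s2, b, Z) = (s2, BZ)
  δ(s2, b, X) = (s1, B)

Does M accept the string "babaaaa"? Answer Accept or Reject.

Reject

(s0, babaaaa, Z)
  read b, top Z: go to s2, push XZ → (s2, abaaaa, XZ)
  read a, top X: go to s0, push ε → (s0, baaaa, Z)
  read b, top Z: go to s2, push XZ → (s2, aaaa, XZ)
  read a, top X: go to s0, push ε → (s0, aaa, Z)
No transition applies at (s0, aaa, Z); input not fully consumed.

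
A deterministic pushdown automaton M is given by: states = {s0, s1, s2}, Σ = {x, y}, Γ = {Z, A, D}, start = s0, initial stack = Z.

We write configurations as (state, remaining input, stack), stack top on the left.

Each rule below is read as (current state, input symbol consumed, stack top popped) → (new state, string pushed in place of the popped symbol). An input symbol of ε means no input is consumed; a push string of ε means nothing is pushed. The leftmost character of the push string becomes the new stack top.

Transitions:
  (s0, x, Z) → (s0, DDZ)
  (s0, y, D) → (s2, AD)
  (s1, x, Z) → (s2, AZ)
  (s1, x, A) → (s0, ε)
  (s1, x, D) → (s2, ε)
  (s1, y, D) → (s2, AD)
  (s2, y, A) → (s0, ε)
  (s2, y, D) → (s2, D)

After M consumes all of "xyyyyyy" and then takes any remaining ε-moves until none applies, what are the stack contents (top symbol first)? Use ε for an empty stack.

(s0, xyyyyyy, Z)
  read x, top Z: go to s0, push DDZ → (s0, yyyyyy, DDZ)
  read y, top D: go to s2, push AD → (s2, yyyyy, ADDZ)
  read y, top A: go to s0, push ε → (s0, yyyy, DDZ)
  read y, top D: go to s2, push AD → (s2, yyy, ADDZ)
  read y, top A: go to s0, push ε → (s0, yy, DDZ)
  read y, top D: go to s2, push AD → (s2, y, ADDZ)
  read y, top A: go to s0, push ε → (s0, ε, DDZ)
All input consumed in state s0 with stack DDZ.

DDZ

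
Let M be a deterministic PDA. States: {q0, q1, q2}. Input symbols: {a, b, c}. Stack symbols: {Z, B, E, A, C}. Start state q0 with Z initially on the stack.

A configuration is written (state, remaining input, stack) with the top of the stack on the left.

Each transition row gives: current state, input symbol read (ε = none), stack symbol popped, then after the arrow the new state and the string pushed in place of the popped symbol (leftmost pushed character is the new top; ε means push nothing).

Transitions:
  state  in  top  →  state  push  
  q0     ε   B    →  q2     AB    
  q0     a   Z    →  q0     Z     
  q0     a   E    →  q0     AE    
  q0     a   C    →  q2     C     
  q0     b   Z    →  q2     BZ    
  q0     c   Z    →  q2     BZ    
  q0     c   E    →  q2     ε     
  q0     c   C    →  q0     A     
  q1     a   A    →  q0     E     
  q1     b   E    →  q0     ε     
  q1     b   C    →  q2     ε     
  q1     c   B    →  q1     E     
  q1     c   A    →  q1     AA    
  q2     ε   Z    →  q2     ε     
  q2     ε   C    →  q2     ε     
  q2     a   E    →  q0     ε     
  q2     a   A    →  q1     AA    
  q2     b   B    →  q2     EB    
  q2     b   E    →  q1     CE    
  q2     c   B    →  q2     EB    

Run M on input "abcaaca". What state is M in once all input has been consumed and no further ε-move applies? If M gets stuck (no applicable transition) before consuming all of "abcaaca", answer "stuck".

q0

(q0, abcaaca, Z) ⊢ (q0, bcaaca, Z) ⊢ (q2, caaca, BZ) ⊢ (q2, aaca, EBZ) ⊢ (q0, aca, BZ) ⊢ (q2, aca, ABZ) ⊢ (q1, ca, AABZ) ⊢ (q1, a, AAABZ) ⊢ (q0, ε, EAABZ)
All input consumed; M is in state q0.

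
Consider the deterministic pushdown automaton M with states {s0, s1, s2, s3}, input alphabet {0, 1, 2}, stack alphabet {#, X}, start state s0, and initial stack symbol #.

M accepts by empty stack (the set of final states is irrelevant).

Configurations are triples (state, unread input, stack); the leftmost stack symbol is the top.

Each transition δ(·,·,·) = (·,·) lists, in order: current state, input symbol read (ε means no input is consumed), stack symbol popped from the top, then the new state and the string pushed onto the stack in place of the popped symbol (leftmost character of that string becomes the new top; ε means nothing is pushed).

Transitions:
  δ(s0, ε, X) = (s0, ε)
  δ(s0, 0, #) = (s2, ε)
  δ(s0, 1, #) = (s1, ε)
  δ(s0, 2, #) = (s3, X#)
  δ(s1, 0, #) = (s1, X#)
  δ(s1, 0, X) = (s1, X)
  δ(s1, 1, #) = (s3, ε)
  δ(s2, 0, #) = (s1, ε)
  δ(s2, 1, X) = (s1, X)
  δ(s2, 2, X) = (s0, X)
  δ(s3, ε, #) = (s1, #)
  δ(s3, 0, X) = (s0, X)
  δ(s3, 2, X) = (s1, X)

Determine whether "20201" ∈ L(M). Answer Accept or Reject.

Accept

(s0, 20201, #)
  read 2, top #: go to s3, push X# → (s3, 0201, X#)
  read 0, top X: go to s0, push X → (s0, 201, X#)
  ε-move, top X: go to s0, push ε → (s0, 201, #)
  read 2, top #: go to s3, push X# → (s3, 01, X#)
  read 0, top X: go to s0, push X → (s0, 1, X#)
  ε-move, top X: go to s0, push ε → (s0, 1, #)
  read 1, top #: go to s1, push ε → (s1, ε, ε)
All input consumed and the stack is empty.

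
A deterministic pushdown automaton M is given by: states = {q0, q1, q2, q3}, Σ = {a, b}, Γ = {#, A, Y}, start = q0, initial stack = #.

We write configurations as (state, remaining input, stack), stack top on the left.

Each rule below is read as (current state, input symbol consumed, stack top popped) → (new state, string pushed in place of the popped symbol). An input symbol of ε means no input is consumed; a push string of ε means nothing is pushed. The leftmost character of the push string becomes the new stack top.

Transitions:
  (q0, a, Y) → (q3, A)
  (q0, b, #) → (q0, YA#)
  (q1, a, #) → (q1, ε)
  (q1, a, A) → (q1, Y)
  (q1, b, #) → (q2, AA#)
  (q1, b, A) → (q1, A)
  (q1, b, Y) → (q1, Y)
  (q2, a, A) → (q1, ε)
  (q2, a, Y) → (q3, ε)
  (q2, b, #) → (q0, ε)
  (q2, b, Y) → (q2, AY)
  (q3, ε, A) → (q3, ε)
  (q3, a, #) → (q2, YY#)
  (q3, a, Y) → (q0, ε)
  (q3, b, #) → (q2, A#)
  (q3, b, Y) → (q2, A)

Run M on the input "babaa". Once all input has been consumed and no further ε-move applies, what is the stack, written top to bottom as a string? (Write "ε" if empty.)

ε

(q0, babaa, #)
  read b, top #: go to q0, push YA# → (q0, abaa, YA#)
  read a, top Y: go to q3, push A → (q3, baa, AA#)
  ε-move, top A: go to q3, push ε → (q3, baa, A#)
  ε-move, top A: go to q3, push ε → (q3, baa, #)
  read b, top #: go to q2, push A# → (q2, aa, A#)
  read a, top A: go to q1, push ε → (q1, a, #)
  read a, top #: go to q1, push ε → (q1, ε, ε)
All input consumed in state q1 with stack ε.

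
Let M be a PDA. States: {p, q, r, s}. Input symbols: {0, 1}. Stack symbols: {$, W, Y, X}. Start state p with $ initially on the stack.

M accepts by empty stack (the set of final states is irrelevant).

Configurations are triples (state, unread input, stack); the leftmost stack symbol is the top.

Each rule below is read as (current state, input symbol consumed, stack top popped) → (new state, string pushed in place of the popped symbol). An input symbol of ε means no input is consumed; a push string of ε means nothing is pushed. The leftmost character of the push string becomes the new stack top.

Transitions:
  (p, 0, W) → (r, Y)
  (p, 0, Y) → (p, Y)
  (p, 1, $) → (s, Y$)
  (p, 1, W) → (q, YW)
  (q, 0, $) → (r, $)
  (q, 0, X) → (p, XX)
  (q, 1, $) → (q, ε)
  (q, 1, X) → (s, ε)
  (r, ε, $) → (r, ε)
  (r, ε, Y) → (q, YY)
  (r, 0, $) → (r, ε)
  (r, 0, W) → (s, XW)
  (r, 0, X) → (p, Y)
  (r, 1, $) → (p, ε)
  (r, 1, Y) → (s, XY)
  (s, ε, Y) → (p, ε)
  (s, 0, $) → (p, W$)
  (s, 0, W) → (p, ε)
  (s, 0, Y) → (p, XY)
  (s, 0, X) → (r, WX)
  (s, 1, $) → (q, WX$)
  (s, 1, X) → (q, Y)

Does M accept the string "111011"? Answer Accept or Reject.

No computation consumes all input and empties the stack.

Reject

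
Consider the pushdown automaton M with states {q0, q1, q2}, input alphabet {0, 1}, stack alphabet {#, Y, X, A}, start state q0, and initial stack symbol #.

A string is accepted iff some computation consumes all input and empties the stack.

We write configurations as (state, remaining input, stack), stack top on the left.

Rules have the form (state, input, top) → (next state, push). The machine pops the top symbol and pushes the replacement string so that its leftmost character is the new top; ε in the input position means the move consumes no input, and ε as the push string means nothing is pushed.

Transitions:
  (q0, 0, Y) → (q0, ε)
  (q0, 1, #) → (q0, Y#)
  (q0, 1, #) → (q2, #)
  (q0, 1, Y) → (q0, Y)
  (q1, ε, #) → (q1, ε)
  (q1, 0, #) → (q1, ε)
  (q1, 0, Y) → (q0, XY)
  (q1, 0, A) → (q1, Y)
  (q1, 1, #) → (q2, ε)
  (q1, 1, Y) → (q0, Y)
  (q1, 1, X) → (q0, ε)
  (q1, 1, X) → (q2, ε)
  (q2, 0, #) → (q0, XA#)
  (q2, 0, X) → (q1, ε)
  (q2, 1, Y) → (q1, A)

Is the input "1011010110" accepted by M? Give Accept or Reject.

No computation consumes all input and empties the stack.

Reject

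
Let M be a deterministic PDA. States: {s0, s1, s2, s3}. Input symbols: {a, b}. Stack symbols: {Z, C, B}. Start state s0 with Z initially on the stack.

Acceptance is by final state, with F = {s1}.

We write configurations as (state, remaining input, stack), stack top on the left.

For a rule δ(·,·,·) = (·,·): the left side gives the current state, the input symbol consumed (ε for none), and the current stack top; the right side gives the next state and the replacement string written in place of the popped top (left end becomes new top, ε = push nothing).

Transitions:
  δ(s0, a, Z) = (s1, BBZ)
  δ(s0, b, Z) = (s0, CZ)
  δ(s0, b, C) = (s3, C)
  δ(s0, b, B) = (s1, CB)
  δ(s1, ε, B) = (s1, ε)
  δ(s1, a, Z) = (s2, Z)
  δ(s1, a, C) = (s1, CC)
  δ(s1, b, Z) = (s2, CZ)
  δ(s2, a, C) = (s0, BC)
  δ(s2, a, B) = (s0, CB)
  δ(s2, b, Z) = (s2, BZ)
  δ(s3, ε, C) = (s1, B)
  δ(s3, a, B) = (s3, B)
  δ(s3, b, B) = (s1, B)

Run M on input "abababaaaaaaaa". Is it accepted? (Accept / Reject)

(s0, abababaaaaaaaa, Z)
  read a, top Z: go to s1, push BBZ → (s1, bababaaaaaaaa, BBZ)
  ε-move, top B: go to s1, push ε → (s1, bababaaaaaaaa, BZ)
  ε-move, top B: go to s1, push ε → (s1, bababaaaaaaaa, Z)
  read b, top Z: go to s2, push CZ → (s2, ababaaaaaaaa, CZ)
  read a, top C: go to s0, push BC → (s0, babaaaaaaaa, BCZ)
  read b, top B: go to s1, push CB → (s1, abaaaaaaaa, CBCZ)
  read a, top C: go to s1, push CC → (s1, baaaaaaaa, CCBCZ)
No transition applies at (s1, baaaaaaaa, CCBCZ); input not fully consumed.

Reject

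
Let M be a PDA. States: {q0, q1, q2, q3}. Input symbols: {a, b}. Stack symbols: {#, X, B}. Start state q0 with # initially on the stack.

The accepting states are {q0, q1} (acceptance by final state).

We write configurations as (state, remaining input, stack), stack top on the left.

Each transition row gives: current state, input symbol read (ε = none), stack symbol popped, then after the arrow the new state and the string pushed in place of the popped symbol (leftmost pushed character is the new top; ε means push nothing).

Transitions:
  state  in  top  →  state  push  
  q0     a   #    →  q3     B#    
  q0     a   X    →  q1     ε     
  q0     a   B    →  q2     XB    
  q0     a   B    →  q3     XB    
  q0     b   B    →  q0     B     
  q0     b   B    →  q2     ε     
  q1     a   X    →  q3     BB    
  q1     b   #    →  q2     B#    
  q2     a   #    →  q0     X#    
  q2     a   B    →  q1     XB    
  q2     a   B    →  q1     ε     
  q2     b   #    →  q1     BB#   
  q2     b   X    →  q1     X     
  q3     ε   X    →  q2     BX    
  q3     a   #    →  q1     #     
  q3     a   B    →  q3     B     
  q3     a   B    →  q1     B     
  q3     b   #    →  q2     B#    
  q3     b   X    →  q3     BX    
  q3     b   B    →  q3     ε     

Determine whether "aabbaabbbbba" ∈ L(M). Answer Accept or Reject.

Reject

No computation consumes all input and reaches a final state.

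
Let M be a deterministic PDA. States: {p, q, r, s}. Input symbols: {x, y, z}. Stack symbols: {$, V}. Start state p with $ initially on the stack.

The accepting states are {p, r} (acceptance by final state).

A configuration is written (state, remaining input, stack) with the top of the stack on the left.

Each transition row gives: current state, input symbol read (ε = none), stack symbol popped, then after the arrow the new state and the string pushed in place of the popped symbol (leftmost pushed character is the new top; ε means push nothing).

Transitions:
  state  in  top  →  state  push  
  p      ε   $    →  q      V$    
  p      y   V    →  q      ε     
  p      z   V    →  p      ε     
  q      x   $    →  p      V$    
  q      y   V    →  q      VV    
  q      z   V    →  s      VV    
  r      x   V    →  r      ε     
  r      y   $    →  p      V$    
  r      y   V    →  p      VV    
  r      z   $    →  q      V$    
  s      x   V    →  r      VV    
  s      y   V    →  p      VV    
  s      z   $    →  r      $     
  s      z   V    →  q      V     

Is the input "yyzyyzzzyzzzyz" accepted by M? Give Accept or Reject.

(p, yyzyyzzzyzzzyz, $)
  ε-move, top $: go to q, push V$ → (q, yyzyyzzzyzzzyz, V$)
  read y, top V: go to q, push VV → (q, yzyyzzzyzzzyz, VV$)
  read y, top V: go to q, push VV → (q, zyyzzzyzzzyz, VVV$)
  read z, top V: go to s, push VV → (s, yyzzzyzzzyz, VVVV$)
  read y, top V: go to p, push VV → (p, yzzzyzzzyz, VVVVV$)
  read y, top V: go to q, push ε → (q, zzzyzzzyz, VVVV$)
  read z, top V: go to s, push VV → (s, zzyzzzyz, VVVVV$)
  read z, top V: go to q, push V → (q, zyzzzyz, VVVVV$)
  read z, top V: go to s, push VV → (s, yzzzyz, VVVVVV$)
  read y, top V: go to p, push VV → (p, zzzyz, VVVVVVV$)
  read z, top V: go to p, push ε → (p, zzyz, VVVVVV$)
  read z, top V: go to p, push ε → (p, zyz, VVVVV$)
  read z, top V: go to p, push ε → (p, yz, VVVV$)
  read y, top V: go to q, push ε → (q, z, VVV$)
  read z, top V: go to s, push VV → (s, ε, VVVV$)
All input consumed; state s ∉ F and no further ε-move applies.

Reject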